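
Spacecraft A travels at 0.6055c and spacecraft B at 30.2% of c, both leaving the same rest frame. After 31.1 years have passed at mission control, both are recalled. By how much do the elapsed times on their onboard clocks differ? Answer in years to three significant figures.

|τ_A − τ_B| = 4.90 years

A: γ = 1/√(1 − 0.6055²) = 1/√0.6334 = 1.257; τ_A = 31.1/1.257 = 24.75 years.
B: β = 0.302; γ = 1/√(1 − 0.302²) = 1/√0.9088 = 1.049; τ_B = 31.1/1.049 = 29.65 years.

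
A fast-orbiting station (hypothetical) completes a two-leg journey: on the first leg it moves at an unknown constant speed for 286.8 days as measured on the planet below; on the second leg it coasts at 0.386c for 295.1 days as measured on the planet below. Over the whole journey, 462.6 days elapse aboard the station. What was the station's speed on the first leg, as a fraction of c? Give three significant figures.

Leg 1: speed unknown; τ_1 = 286.8/γ_1.
Leg 2: γ = 1/√(1 − 0.386²) = 1/√0.8510 = 1.084; τ_2 = 295.1/1.084 = 272.2 days.
Total proper time: τ_1 + 272.2 = 462.6, so τ_1 = 462.6 − 272.2 = 190.4 days.
γ_1 = 286.8/190.4 = 1.507; β = √(1 − 1/γ²) = √0.5594.

β = 0.748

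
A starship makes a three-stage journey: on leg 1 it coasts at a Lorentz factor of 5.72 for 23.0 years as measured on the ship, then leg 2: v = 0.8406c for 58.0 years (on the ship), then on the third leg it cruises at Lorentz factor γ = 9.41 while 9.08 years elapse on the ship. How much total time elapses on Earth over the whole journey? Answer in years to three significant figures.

Δt = 324 years

Leg 1: γ = 5.72; Δt_1 = 5.720 × 23.0 = 131.6 years.
Leg 2: γ = 1/√(1 − 0.8406²) = 1/√0.2934 = 1.846; Δt_2 = 1.846 × 58.0 = 107.1 years.
Leg 3: γ = 9.41; Δt_3 = 9.410 × 9.08 = 85.44 years.
Total: 131.6 + 107.1 + 85.44 years.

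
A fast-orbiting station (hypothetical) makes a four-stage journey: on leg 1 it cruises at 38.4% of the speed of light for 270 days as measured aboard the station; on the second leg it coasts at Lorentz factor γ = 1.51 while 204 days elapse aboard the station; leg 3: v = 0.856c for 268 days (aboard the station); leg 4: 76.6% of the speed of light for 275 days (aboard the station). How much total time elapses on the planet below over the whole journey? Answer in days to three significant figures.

Δt = 1550 days

Leg 1: β = 0.384; γ = 1/√(1 − 0.384²) = 1/√0.8525 = 1.083; Δt_1 = 1.083 × 270 = 292.4 days.
Leg 2: γ = 1.51; Δt_2 = 1.510 × 204 = 308.0 days.
Leg 3: γ = 1/√(1 − 0.856²) = 1/√0.2673 = 1.934; Δt_3 = 1.934 × 268 = 518.4 days.
Leg 4: β = 0.766; γ = 1/√(1 − 0.766²) = 1/√0.4132 = 1.556; Δt_4 = 1.556 × 275 = 427.8 days.
Total: 292.4 + 308.0 + 518.4 + 427.8 days.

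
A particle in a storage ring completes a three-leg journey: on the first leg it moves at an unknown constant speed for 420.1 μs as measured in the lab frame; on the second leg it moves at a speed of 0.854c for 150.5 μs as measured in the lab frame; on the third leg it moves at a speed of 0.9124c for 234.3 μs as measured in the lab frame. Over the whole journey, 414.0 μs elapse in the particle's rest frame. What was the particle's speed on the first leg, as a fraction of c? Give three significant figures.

Leg 1: speed unknown; τ_1 = 420.1/γ_1.
Leg 2: γ = 1/√(1 − 0.854²) = 1/√0.2707 = 1.922; τ_2 = 150.5/1.922 = 78.30 μs.
Leg 3: γ = 1/√(1 − 0.9124²) = 1/√0.1675 = 2.443; τ_3 = 234.3/2.443 = 95.90 μs.
Total proper time: τ_1 + 78.30 + 95.90 = 414.0, so τ_1 = 414.0 − 174.2 = 239.8 μs.
γ_1 = 420.1/239.8 = 1.752; β = √(1 − 1/γ²) = √0.6742.

β = 0.821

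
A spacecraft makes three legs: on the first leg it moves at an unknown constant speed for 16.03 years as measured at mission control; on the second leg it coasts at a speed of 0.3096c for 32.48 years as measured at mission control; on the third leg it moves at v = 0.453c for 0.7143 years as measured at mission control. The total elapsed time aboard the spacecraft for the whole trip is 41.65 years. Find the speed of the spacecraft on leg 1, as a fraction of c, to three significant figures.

β = 0.775

Leg 1: speed unknown; τ_1 = 16.03/γ_1.
Leg 2: γ = 1/√(1 − 0.3096²) = 1/√0.9041 = 1.052; τ_2 = 32.48/1.052 = 30.88 years.
Leg 3: γ = 1/√(1 − 0.453²) = 1/√0.7948 = 1.122; τ_3 = 0.7143/1.122 = 0.6368 years.
Total proper time: τ_1 + 30.88 + 0.6368 = 41.65, so τ_1 = 41.65 − 31.52 = 10.13 years.
γ_1 = 16.03/10.13 = 1.583; β = √(1 − 1/γ²) = √0.6007.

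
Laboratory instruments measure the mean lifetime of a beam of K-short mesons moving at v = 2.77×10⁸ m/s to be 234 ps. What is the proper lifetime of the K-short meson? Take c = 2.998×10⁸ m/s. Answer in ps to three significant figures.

τ₀ = 89.5 ps

β = 2.77×10⁸/2.998×10⁸ = 0.9239; γ = 1/√(1 − 0.9239²) = 2.614
The lab-frame lifetime is the dilated interval; the proper lifetime is τ₀ = Δt/γ = 234/2.614 ps.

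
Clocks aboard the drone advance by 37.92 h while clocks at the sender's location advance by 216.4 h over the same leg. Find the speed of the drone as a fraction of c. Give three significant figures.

The proper time is measured aboard the drone (both events occur at the drone's location); Δt is measured at the sender's location. γ = Δt/τ = 216.4/37.92 = 5.707.
β = √(1 − 1/γ²) = √(1 − 0.03071) = √0.9693

β = 0.985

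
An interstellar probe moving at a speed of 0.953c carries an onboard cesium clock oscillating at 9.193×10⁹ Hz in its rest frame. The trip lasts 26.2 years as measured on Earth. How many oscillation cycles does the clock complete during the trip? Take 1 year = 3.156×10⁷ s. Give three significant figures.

N = 2.30×10¹⁸

γ = 1/√(1 − 0.953²) = 1/√0.09179 = 3.301
The oscillator's own cycle count is N = f × τ where τ is the proper time aboard the probe. τ = Δt/γ = 26.2/3.301 = 7.938 years = 2.505×10⁸ s.
N = 9.193×10⁹ × 2.505×10⁸ = 2.303×10¹⁸.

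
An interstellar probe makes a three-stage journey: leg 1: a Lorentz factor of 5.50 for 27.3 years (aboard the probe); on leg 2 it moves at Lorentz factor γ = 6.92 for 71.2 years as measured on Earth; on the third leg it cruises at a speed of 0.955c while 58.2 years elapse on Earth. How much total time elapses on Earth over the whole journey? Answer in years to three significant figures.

Δt = 280 years

Leg 1: γ = 5.50; Δt_1 = 5.500 × 27.3 = 150.2 years.
Leg 2: 71.2 years is already measured on Earth.
Leg 3: 58.2 years is already measured on Earth.
Total: 150.2 + 71.20 + 58.20 years.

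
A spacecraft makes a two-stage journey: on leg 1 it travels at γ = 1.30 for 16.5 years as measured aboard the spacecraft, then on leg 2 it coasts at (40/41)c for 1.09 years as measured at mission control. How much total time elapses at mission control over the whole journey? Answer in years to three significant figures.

Δt = 22.5 years

Leg 1: γ = 1.30; Δt_1 = 1.300 × 16.5 = 21.45 years.
Leg 2: 1.09 years is already measured at mission control.
Total: 21.45 + 1.090 years.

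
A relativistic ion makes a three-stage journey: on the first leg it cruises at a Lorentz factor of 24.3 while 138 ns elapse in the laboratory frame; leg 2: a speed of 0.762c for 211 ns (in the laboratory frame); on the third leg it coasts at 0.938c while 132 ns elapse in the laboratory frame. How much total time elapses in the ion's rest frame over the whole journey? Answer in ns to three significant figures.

τ = 188 ns

Leg 1: γ = 24.3; τ_1 = 138/24.30 = 5.679 ns.
Leg 2: γ = 1/√(1 − 0.762²) = 1/√0.4194 = 1.544; τ_2 = 211/1.544 = 136.6 ns.
Leg 3: γ = 1/√(1 − 0.938²) = 1/√0.1202 = 2.885; τ_3 = 132/2.885 = 45.76 ns.
Total: 5.679 + 136.6 + 45.76 ns.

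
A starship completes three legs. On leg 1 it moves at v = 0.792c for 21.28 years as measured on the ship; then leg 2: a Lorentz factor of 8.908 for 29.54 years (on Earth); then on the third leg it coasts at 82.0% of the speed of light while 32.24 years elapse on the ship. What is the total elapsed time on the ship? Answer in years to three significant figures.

Leg 1: 21.28 years is already measured on the ship.
Leg 2: γ = 8.908; τ_2 = 29.54/8.908 = 3.316 years.
Leg 3: 32.24 years is already measured on the ship.
Total: 21.28 + 3.316 + 32.24 years.

τ = 56.8 years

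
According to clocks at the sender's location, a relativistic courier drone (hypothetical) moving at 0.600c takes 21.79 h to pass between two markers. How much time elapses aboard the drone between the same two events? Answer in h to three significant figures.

γ = 1/√(1 − 0.600²) = 5/4 = 1.250
The interval measured at the sender's location is the dilated one; the clock aboard the drone measures the proper time τ = Δt/γ = 21.79/1.250 h.

τ = 17.4 h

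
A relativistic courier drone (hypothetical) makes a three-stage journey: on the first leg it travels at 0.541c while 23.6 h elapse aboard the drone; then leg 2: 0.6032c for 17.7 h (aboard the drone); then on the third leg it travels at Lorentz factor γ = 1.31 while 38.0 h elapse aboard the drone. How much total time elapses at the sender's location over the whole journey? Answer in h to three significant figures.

Δt = 100 h

Leg 1: γ = 1/√(1 − 0.541²) = 1/√0.7073 = 1.189; Δt_1 = 1.189 × 23.6 = 28.06 h.
Leg 2: γ = 1/√(1 − 0.6032²) = 1/√0.6361 = 1.254; Δt_2 = 1.254 × 17.7 = 22.19 h.
Leg 3: γ = 1.31; Δt_3 = 1.310 × 38.0 = 49.78 h.
Total: 28.06 + 22.19 + 49.78 h.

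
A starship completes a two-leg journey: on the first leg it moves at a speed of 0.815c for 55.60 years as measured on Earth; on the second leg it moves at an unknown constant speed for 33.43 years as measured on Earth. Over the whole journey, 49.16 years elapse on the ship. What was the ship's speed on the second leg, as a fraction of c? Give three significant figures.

Leg 1: γ = 1/√(1 − 0.815²) = 1/√0.3358 = 1.726; τ_1 = 55.60/1.726 = 32.22 years.
Leg 2: speed unknown; τ_2 = 33.43/γ_2.
Total proper time: 32.22 + τ_2 = 49.16, so τ_2 = 49.16 − 32.22 = 16.94 years.
γ_2 = 33.43/16.94 = 1.973; β = √(1 − 1/γ²) = √0.7432.

β = 0.862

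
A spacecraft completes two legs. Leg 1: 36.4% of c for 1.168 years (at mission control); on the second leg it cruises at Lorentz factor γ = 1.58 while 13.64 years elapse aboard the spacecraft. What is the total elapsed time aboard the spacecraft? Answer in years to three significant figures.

τ = 14.7 years

Leg 1: β = 0.364; γ = 1/√(1 − 0.364²) = 1/√0.8675 = 1.074; τ_1 = 1.168/1.074 = 1.088 years.
Leg 2: 13.64 years is already measured aboard the spacecraft.
Total: 1.088 + 13.64 years.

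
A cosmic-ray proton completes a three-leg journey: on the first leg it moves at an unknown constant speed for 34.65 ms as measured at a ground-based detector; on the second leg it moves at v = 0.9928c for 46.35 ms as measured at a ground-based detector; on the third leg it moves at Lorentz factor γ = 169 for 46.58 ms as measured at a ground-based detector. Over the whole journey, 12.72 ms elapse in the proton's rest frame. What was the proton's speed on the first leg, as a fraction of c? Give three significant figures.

β = 0.980

Leg 1: speed unknown; τ_1 = 34.65/γ_1.
Leg 2: γ = 1/√(1 − 0.9928²) = 1/√0.01435 = 8.348; τ_2 = 46.35/8.348 = 5.552 ms.
Leg 3: γ = 169; τ_3 = 46.58/169.0 = 0.2756 ms.
Total proper time: τ_1 + 5.552 + 0.2756 = 12.72, so τ_1 = 12.72 − 5.828 = 6.892 ms.
γ_1 = 34.65/6.892 = 5.027; β = √(1 − 1/γ²) = √0.9604.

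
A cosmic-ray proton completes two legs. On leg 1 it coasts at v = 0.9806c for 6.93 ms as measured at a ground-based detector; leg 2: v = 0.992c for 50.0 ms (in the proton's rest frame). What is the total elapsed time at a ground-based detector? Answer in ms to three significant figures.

Δt = 403 ms

Leg 1: 6.93 ms is already measured at a ground-based detector.
Leg 2: γ = 1/√(1 − 0.992²) = 1/√0.01594 = 7.922; Δt_2 = 7.922 × 50.0 = 396.1 ms.
Total: 6.930 + 396.1 ms.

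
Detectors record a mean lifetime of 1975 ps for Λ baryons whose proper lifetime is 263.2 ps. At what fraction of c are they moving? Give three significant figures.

v = 0.991c

γ = Δt/τ₀ = 1975/263.2 = 7.504
β = √(1 − 1/γ²) = √(1 − 0.01776) = √0.9822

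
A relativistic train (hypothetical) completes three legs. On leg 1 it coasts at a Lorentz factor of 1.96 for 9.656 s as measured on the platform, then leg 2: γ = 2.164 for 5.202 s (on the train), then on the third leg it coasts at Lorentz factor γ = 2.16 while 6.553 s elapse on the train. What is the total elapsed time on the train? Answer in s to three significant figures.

Leg 1: γ = 1.96; τ_1 = 9.656/1.960 = 4.927 s.
Leg 2: 5.202 s is already measured on the train.
Leg 3: 6.553 s is already measured on the train.
Total: 4.927 + 5.202 + 6.553 s.

τ = 16.7 s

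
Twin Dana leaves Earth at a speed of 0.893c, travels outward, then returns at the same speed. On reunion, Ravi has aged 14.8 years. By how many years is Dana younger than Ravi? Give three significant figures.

γ = 1/√(1 − 0.893²) = 1/√0.2026 = 2.222
Dana's elapsed proper time: τ = 14.8/2.222 = 6.661 years.
Age gap = Δt − τ = 14.8 − 6.661 years.

Δt − τ = 8.14 years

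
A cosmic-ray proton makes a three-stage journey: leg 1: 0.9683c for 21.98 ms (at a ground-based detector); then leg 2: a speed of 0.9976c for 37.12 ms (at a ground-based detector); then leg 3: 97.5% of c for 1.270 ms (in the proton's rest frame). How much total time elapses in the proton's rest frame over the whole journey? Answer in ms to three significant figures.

Leg 1: γ = 1/√(1 − 0.9683²) = 1/√0.06240 = 4.003; τ_1 = 21.98/4.003 = 5.490 ms.
Leg 2: γ = 1/√(1 − 0.9976²) = 1/√0.004794 = 14.44; τ_2 = 37.12/14.44 = 2.570 ms.
Leg 3: 1.270 ms is already measured in the proton's rest frame.
Total: 5.490 + 2.570 + 1.270 ms.

τ = 9.33 ms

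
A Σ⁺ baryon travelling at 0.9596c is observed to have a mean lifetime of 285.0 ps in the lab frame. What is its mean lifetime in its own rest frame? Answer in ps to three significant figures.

γ = 1/√(1 − 0.9596²) = 1/√0.07917 = 3.554
The lab-frame lifetime is the dilated interval; the proper lifetime is τ₀ = Δt/γ = 285.0/3.554 ps.

τ₀ = 80.2 ps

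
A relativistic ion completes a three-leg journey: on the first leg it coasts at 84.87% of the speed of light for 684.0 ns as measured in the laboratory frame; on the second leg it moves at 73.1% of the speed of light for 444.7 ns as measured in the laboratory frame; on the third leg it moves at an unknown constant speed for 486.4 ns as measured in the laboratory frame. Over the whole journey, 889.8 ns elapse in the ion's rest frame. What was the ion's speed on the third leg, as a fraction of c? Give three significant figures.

Leg 1: β = 0.8487; γ = 1/√(1 − 0.8487²) = 1/√0.2797 = 1.891; τ_1 = 684.0/1.891 = 361.8 ns.
Leg 2: β = 0.731; γ = 1/√(1 − 0.731²) = 1/√0.4656 = 1.465; τ_2 = 444.7/1.465 = 303.5 ns.
Leg 3: speed unknown; τ_3 = 486.4/γ_3.
Total proper time: 361.8 + 303.5 + τ_3 = 889.8, so τ_3 = 889.8 − 665.2 = 224.6 ns.
γ_3 = 486.4/224.6 = 2.166; β = √(1 − 1/γ²) = √0.7868.

β = 0.887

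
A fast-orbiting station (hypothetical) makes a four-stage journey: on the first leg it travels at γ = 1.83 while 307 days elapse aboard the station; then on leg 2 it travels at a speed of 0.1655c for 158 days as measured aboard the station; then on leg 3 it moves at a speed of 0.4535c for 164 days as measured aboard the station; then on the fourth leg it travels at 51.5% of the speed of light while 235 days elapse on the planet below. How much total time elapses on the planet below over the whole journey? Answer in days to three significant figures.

Leg 1: γ = 1.83; Δt_1 = 1.830 × 307 = 561.8 days.
Leg 2: γ = 1/√(1 − 0.1655²) = 1/√0.9726 = 1.014; Δt_2 = 1.014 × 158 = 160.2 days.
Leg 3: γ = 1/√(1 − 0.4535²) = 1/√0.7943 = 1.122; Δt_3 = 1.122 × 164 = 184.0 days.
Leg 4: 235 days is already measured on the planet below.
Total: 561.8 + 160.2 + 184.0 + 235.0 days.

Δt = 1140 days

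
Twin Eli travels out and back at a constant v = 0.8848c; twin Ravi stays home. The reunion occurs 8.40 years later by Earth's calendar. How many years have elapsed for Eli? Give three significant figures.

γ = 1/√(1 − 0.8848²) = 1/√0.2171 = 2.146
Eli's clock measures proper time along the trip: τ = Δt/γ = 8.40/2.146 years.

τ = 3.91 years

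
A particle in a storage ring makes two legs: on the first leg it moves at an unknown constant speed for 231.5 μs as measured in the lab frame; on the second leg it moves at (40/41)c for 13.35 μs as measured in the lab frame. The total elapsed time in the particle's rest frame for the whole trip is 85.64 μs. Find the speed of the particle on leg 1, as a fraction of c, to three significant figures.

β = 0.934

Leg 1: speed unknown; τ_1 = 231.5/γ_1.
Leg 2: γ = 1/√(1 − (40/41)²) = 41/9 ≈ 4.556; τ_2 = 13.35/4.556 = 2.930 μs.
Total proper time: τ_1 + 2.930 = 85.64, so τ_1 = 85.64 − 2.930 = 82.71 μs.
γ_1 = 231.5/82.71 = 2.799; β = √(1 − 1/γ²) = √0.8724.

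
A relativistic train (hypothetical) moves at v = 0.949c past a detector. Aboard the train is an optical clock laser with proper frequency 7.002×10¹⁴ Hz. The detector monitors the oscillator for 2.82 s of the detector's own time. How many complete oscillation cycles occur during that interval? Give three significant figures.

γ = 1/√(1 − 0.949²) = 1/√0.09940 = 3.172
During 2.82 s of lab time, the oscillator's proper time advances by τ = Δt/γ = 2.82/3.172 = 0.8891 s = 8.891×10⁻¹ s.
N = f × τ = 7.002×10¹⁴ × 8.891×10⁻¹ = 6.225×10¹⁴.

N = 6.23×10¹⁴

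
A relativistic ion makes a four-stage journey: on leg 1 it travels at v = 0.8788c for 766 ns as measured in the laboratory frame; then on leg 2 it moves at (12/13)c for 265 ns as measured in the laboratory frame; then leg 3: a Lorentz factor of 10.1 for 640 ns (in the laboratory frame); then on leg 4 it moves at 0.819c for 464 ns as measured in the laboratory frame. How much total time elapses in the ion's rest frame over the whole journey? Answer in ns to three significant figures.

τ = 797 ns

Leg 1: γ = 1/√(1 − 0.8788²) = 1/√0.2277 = 2.096; τ_1 = 766/2.096 = 365.5 ns.
Leg 2: γ = 1/√(1 − (12/13)²) = 13/5 = 2.600; τ_2 = 265/2.600 = 101.9 ns.
Leg 3: γ = 10.1; τ_3 = 640/10.10 = 63.37 ns.
Leg 4: γ = 1/√(1 − 0.819²) = 1/√0.3292 = 1.743; τ_4 = 464/1.743 = 266.2 ns.
Total: 365.5 + 101.9 + 63.37 + 266.2 ns.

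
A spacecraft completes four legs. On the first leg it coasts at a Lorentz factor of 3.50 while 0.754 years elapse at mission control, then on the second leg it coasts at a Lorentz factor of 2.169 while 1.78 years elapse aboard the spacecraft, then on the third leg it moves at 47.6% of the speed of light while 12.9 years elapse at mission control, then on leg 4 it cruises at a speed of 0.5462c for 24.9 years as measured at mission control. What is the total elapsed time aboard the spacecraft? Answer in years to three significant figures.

Leg 1: γ = 3.50; τ_1 = 0.754/3.500 = 0.2154 years.
Leg 2: 1.78 years is already measured aboard the spacecraft.
Leg 3: β = 0.476; γ = 1/√(1 − 0.476²) = 1/√0.7734 = 1.137; τ_3 = 12.9/1.137 = 11.34 years.
Leg 4: γ = 1/√(1 − 0.5462²) = 1/√0.7017 = 1.194; τ_4 = 24.9/1.194 = 20.86 years.
Total: 0.2154 + 1.780 + 11.34 + 20.86 years.

τ = 34.2 years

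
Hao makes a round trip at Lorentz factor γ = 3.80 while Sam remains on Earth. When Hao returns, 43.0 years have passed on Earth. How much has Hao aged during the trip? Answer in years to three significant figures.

τ = 11.3 years

γ = 3.80
Hao's clock measures proper time along the trip: τ = Δt/γ = 43.0/3.800 years.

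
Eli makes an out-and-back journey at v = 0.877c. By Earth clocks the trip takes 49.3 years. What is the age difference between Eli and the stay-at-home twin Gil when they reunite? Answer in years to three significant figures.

Δt − τ = 25.6 years

γ = 1/√(1 − 0.877²) = 1/√0.2309 = 2.081
Eli's elapsed proper time: τ = 49.3/2.081 = 23.69 years.
Age gap = Δt − τ = 49.3 − 23.69 years.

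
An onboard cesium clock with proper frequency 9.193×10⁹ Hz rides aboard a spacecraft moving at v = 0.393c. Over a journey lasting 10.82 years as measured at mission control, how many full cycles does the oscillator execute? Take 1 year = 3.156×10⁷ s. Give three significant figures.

N = 2.89×10¹⁸

γ = 1/√(1 − 0.393²) = 1/√0.8456 = 1.088
The oscillator's own cycle count is N = f × τ where τ is the proper time aboard the spacecraft. τ = Δt/γ = 10.82/1.088 = 9.949 years = 3.140×10⁸ s.
N = 9.193×10⁹ × 3.140×10⁸ = 2.887×10¹⁸.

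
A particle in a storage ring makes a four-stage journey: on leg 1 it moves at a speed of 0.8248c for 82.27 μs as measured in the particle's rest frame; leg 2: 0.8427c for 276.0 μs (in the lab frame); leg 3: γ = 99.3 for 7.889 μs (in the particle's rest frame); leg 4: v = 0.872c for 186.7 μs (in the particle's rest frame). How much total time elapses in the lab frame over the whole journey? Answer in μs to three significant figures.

Δt = 1590 μs

Leg 1: γ = 1/√(1 − 0.8248²) = 1/√0.3197 = 1.769; Δt_1 = 1.769 × 82.27 = 145.5 μs.
Leg 2: 276.0 μs is already measured in the lab frame.
Leg 3: γ = 99.3; Δt_3 = 99.30 × 7.889 = 783.4 μs.
Leg 4: γ = 1/√(1 − 0.872²) = 1/√0.2396 = 2.043; Δt_4 = 2.043 × 186.7 = 381.4 μs.
Total: 145.5 + 276.0 + 783.4 + 381.4 μs.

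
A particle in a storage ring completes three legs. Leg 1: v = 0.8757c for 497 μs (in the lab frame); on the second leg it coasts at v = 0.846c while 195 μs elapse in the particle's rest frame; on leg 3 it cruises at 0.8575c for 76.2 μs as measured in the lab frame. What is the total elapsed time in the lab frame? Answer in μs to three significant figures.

Leg 1: 497 μs is already measured in the lab frame.
Leg 2: γ = 1/√(1 − 0.846²) = 1/√0.2843 = 1.876; Δt_2 = 1.876 × 195 = 365.7 μs.
Leg 3: 76.2 μs is already measured in the lab frame.
Total: 497.0 + 365.7 + 76.20 μs.

Δt = 939 μs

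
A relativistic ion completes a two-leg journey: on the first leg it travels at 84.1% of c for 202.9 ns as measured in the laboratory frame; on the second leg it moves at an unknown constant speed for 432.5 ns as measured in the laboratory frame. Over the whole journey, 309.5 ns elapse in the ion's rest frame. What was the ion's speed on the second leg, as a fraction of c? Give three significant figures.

β = 0.887

Leg 1: β = 0.841; γ = 1/√(1 − 0.841²) = 1/√0.2927 = 1.848; τ_1 = 202.9/1.848 = 109.8 ns.
Leg 2: speed unknown; τ_2 = 432.5/γ_2.
Total proper time: 109.8 + τ_2 = 309.5, so τ_2 = 309.5 − 109.8 = 199.7 ns.
γ_2 = 432.5/199.7 = 2.165; β = √(1 − 1/γ²) = √0.7868.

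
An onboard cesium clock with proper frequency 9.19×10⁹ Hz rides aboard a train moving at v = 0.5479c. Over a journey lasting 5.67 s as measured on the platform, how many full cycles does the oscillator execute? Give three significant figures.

γ = 1/√(1 − 0.5479²) = 1/√0.6998 = 1.195
The oscillator's own cycle count is N = f × τ where τ is the proper time on the train. τ = Δt/γ = 5.67/1.195 = 4.743 s = 4.743×10⁰ s.
N = 9.19×10⁹ × 4.743×10⁰ = 4.359×10¹⁰.

N = 4.36×10¹⁰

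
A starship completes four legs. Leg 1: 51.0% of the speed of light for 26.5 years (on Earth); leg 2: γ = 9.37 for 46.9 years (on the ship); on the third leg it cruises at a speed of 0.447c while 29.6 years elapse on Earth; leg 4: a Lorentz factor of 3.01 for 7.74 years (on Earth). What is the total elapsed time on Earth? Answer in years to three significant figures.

Δt = 503 years

Leg 1: 26.5 years is already measured on Earth.
Leg 2: γ = 9.37; Δt_2 = 9.370 × 46.9 = 439.5 years.
Leg 3: 29.6 years is already measured on Earth.
Leg 4: 7.74 years is already measured on Earth.
Total: 26.50 + 439.5 + 29.60 + 7.740 years.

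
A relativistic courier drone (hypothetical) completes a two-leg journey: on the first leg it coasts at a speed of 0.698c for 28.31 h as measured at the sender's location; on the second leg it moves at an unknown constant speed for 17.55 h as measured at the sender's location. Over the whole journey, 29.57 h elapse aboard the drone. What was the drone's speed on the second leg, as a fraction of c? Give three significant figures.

Leg 1: γ = 1/√(1 − 0.698²) = 1/√0.5128 = 1.396; τ_1 = 28.31/1.396 = 20.27 h.
Leg 2: speed unknown; τ_2 = 17.55/γ_2.
Total proper time: 20.27 + τ_2 = 29.57, so τ_2 = 29.57 − 20.27 = 9.297 h.
γ_2 = 17.55/9.297 = 1.888; β = √(1 − 1/γ²) = √0.7194.

β = 0.848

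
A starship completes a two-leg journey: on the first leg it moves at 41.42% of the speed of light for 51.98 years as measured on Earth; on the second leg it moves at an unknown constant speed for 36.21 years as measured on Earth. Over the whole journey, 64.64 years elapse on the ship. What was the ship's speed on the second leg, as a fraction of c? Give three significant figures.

Leg 1: β = 0.4142; γ = 1/√(1 − 0.4142²) = 1/√0.8284 = 1.099; τ_1 = 51.98/1.099 = 47.31 years.
Leg 2: speed unknown; τ_2 = 36.21/γ_2.
Total proper time: 47.31 + τ_2 = 64.64, so τ_2 = 64.64 − 47.31 = 17.33 years.
γ_2 = 36.21/17.33 = 2.090; β = √(1 − 1/γ²) = √0.7710.

β = 0.878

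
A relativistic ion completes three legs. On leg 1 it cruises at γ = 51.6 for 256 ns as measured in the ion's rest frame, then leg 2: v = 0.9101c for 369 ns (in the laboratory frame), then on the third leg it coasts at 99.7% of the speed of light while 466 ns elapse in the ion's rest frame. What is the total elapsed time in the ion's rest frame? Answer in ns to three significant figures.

Leg 1: 256 ns is already measured in the ion's rest frame.
Leg 2: γ = 1/√(1 − 0.9101²) = 1/√0.1717 = 2.413; τ_2 = 369/2.413 = 152.9 ns.
Leg 3: 466 ns is already measured in the ion's rest frame.
Total: 256.0 + 152.9 + 466.0 ns.

τ = 875 ns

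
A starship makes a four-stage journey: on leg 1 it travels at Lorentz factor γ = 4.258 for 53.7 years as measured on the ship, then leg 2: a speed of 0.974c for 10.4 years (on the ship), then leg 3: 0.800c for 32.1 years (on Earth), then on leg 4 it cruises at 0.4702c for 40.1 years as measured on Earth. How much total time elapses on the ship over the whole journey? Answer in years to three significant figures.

Leg 1: 53.7 years is already measured on the ship.
Leg 2: 10.4 years is already measured on the ship.
Leg 3: γ = 1/√(1 − 0.800²) = 5/3 ≈ 1.667; τ_3 = 32.1/1.667 = 19.26 years.
Leg 4: γ = 1/√(1 − 0.4702²) = 1/√0.7789 = 1.133; τ_4 = 40.1/1.133 = 35.39 years.
Total: 53.70 + 10.40 + 19.26 + 35.39 years.

τ = 119 years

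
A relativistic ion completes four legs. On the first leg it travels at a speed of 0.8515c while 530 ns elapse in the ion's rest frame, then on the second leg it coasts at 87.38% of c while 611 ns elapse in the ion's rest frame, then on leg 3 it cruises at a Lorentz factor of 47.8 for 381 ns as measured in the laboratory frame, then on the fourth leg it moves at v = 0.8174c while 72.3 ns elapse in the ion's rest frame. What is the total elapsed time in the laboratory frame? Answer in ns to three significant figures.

Leg 1: γ = 1/√(1 − 0.8515²) = 1/√0.2749 = 1.907; Δt_1 = 1.907 × 530 = 1011 ns.
Leg 2: β = 0.8738; γ = 1/√(1 − 0.8738²) = 1/√0.2365 = 2.056; Δt_2 = 2.056 × 611 = 1256 ns.
Leg 3: 381 ns is already measured in the laboratory frame.
Leg 4: γ = 1/√(1 − 0.8174²) = 1/√0.3319 = 1.736; Δt_4 = 1.736 × 72.3 = 125.5 ns.
Total: 1011 + 1256 + 381.0 + 125.5 ns.

Δt = 2770 ns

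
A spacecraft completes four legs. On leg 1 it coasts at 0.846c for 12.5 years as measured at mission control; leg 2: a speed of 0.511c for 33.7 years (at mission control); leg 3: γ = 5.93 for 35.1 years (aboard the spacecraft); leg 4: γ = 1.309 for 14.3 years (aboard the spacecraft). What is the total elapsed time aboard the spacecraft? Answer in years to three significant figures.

Leg 1: γ = 1/√(1 − 0.846²) = 1/√0.2843 = 1.876; τ_1 = 12.5/1.876 = 6.665 years.
Leg 2: γ = 1/√(1 − 0.511²) = 1/√0.7389 = 1.163; τ_2 = 33.7/1.163 = 28.97 years.
Leg 3: 35.1 years is already measured aboard the spacecraft.
Leg 4: 14.3 years is already measured aboard the spacecraft.
Total: 6.665 + 28.97 + 35.10 + 14.30 years.

τ = 85.0 years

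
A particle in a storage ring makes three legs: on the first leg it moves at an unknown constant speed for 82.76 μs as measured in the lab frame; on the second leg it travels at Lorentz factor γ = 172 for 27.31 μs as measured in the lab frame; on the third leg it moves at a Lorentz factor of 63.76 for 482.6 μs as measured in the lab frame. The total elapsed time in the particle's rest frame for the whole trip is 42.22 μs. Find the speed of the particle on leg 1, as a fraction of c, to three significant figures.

β = 0.909

Leg 1: speed unknown; τ_1 = 82.76/γ_1.
Leg 2: γ = 172; τ_2 = 27.31/172.0 = 0.1588 μs.
Leg 3: γ = 63.76; τ_3 = 482.6/63.76 = 7.569 μs.
Total proper time: τ_1 + 0.1588 + 7.569 = 42.22, so τ_1 = 42.22 − 7.728 = 34.49 μs.
γ_1 = 82.76/34.49 = 2.399; β = √(1 − 1/γ²) = √0.8263.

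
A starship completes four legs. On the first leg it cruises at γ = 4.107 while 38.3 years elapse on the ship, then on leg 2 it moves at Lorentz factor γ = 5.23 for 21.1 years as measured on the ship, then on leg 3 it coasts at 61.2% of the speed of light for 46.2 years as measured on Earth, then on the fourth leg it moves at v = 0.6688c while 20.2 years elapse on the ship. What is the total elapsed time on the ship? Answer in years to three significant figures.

Leg 1: 38.3 years is already measured on the ship.
Leg 2: 21.1 years is already measured on the ship.
Leg 3: β = 0.612; γ = 1/√(1 − 0.612²) = 1/√0.6255 = 1.264; τ_3 = 46.2/1.264 = 36.54 years.
Leg 4: 20.2 years is already measured on the ship.
Total: 38.30 + 21.10 + 36.54 + 20.20 years.

τ = 116 years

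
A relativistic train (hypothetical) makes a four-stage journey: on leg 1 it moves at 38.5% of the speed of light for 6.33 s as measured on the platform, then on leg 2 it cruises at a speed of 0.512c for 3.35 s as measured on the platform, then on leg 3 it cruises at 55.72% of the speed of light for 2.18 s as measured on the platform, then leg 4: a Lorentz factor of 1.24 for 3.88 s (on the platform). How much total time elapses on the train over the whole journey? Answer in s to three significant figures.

Leg 1: β = 0.385; γ = 1/√(1 − 0.385²) = 1/√0.8518 = 1.084; τ_1 = 6.33/1.084 = 5.842 s.
Leg 2: γ = 1/√(1 − 0.512²) = 1/√0.7379 = 1.164; τ_2 = 3.35/1.164 = 2.878 s.
Leg 3: β = 0.5572; γ = 1/√(1 − 0.5572²) = 1/√0.6895 = 1.204; τ_3 = 2.18/1.204 = 1.810 s.
Leg 4: γ = 1.24; τ_4 = 3.88/1.240 = 3.129 s.
Total: 5.842 + 2.878 + 1.810 + 3.129 s.

τ = 13.7 s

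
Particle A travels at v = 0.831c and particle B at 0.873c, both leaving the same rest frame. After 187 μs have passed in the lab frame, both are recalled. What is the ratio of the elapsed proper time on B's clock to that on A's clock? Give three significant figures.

A: γ = 1/√(1 − 0.831²) = 1/√0.3094 = 1.798. B: γ = 1/√(1 − 0.873²) = 1/√0.2379 = 2.050.
τ_A/τ_B = γ_B/γ_A = 2.050/1.798 = 1.141, so τ_B/τ_A = 0.8768.

τ_B/τ_A = 0.877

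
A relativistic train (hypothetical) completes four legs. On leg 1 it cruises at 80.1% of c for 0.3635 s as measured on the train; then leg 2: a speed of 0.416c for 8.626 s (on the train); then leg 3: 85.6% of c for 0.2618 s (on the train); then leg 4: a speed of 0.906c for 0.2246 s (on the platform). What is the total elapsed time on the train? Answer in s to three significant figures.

Leg 1: 0.3635 s is already measured on the train.
Leg 2: 8.626 s is already measured on the train.
Leg 3: 0.2618 s is already measured on the train.
Leg 4: γ = 1/√(1 − 0.906²) = 1/√0.1792 = 2.363; τ_4 = 0.2246/2.363 = 0.09507 s.
Total: 0.3635 + 8.626 + 0.2618 + 0.09507 s.

τ = 9.35 s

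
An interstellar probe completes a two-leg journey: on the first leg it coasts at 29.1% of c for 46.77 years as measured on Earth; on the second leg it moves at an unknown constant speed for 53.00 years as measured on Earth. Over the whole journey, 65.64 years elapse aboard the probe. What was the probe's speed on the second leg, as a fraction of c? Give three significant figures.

β = 0.919

Leg 1: β = 0.291; γ = 1/√(1 − 0.291²) = 1/√0.9153 = 1.045; τ_1 = 46.77/1.045 = 44.75 years.
Leg 2: speed unknown; τ_2 = 53.00/γ_2.
Total proper time: 44.75 + τ_2 = 65.64, so τ_2 = 65.64 − 44.75 = 20.89 years.
γ_2 = 53.00/20.89 = 2.537; β = √(1 − 1/γ²) = √0.8446.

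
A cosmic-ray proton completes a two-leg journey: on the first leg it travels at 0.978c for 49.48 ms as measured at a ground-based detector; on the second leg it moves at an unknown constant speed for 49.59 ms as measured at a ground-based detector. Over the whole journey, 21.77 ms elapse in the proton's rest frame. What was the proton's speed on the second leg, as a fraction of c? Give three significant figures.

β = 0.973

Leg 1: γ = 1/√(1 − 0.978²) = 1/√0.04352 = 4.794; τ_1 = 49.48/4.794 = 10.32 ms.
Leg 2: speed unknown; τ_2 = 49.59/γ_2.
Total proper time: 10.32 + τ_2 = 21.77, so τ_2 = 21.77 − 10.32 = 11.45 ms.
γ_2 = 49.59/11.45 = 4.332; β = √(1 − 1/γ²) = √0.9467.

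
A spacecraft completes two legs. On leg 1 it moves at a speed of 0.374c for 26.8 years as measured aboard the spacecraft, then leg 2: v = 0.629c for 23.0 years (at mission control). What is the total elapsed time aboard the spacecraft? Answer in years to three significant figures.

Leg 1: 26.8 years is already measured aboard the spacecraft.
Leg 2: γ = 1/√(1 − 0.629²) = 1/√0.6044 = 1.286; τ_2 = 23.0/1.286 = 17.88 years.
Total: 26.80 + 17.88 years.

τ = 44.7 years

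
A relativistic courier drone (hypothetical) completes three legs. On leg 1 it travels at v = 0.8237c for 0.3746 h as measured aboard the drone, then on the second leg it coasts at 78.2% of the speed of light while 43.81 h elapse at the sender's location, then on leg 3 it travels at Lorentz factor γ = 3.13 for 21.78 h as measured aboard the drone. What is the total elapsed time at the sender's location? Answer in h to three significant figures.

Δt = 113 h

Leg 1: γ = 1/√(1 − 0.8237²) = 1/√0.3215 = 1.764; Δt_1 = 1.764 × 0.3746 = 0.6606 h.
Leg 2: 43.81 h is already measured at the sender's location.
Leg 3: γ = 3.13; Δt_3 = 3.130 × 21.78 = 68.17 h.
Total: 0.6606 + 43.81 + 68.17 h.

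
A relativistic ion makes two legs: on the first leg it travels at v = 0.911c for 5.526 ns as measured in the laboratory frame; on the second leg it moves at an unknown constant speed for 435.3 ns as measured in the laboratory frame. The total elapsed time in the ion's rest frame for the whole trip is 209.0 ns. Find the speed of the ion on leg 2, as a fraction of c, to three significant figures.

Leg 1: γ = 1/√(1 − 0.911²) = 1/√0.1701 = 2.425; τ_1 = 5.526/2.425 = 2.279 ns.
Leg 2: speed unknown; τ_2 = 435.3/γ_2.
Total proper time: 2.279 + τ_2 = 209.0, so τ_2 = 209.0 − 2.279 = 206.7 ns.
γ_2 = 435.3/206.7 = 2.106; β = √(1 − 1/γ²) = √0.7745.

β = 0.880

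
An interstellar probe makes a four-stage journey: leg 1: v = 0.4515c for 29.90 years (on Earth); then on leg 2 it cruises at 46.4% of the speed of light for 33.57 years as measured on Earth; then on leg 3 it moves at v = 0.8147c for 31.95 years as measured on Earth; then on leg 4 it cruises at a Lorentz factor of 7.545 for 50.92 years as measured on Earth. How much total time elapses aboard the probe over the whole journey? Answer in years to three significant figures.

τ = 81.7 years

Leg 1: γ = 1/√(1 − 0.4515²) = 1/√0.7961 = 1.121; τ_1 = 29.90/1.121 = 26.68 years.
Leg 2: β = 0.464; γ = 1/√(1 − 0.464²) = 1/√0.7847 = 1.129; τ_2 = 33.57/1.129 = 29.74 years.
Leg 3: γ = 1/√(1 − 0.8147²) = 1/√0.3363 = 1.724; τ_3 = 31.95/1.724 = 18.53 years.
Leg 4: γ = 7.545; τ_4 = 50.92/7.545 = 6.749 years.
Total: 26.68 + 29.74 + 18.53 + 6.749 years.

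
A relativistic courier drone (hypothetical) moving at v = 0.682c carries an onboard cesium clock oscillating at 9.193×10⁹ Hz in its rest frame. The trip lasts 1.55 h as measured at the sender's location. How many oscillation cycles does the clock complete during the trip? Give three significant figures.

N = 3.75×10¹³

γ = 1/√(1 − 0.682²) = 1/√0.5349 = 1.367
The oscillator's own cycle count is N = f × τ where τ is the proper time aboard the drone. τ = Δt/γ = 1.55/1.367 = 1.134 h = 4.081×10³ s.
N = 9.193×10⁹ × 4.081×10³ = 3.752×10¹³.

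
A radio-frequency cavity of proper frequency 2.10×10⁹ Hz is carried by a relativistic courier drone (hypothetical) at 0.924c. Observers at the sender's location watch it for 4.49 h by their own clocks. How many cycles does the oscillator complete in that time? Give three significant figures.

γ = 1/√(1 − 0.924²) = 1/√0.1462 = 2.615
During 4.49 h of lab time, the oscillator's proper time advances by τ = Δt/γ = 4.49/2.615 = 1.717 h = 6.181×10³ s.
N = f × τ = 2.10×10⁹ × 6.181×10³ = 1.298×10¹³.

N = 1.30×10¹³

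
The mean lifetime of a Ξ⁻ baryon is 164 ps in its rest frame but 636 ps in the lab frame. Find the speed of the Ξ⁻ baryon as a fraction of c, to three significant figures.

β = 0.966

γ = Δt/τ₀ = 636/164 = 3.878
β = √(1 − 1/γ²) = √(1 − 0.06649) = √0.9335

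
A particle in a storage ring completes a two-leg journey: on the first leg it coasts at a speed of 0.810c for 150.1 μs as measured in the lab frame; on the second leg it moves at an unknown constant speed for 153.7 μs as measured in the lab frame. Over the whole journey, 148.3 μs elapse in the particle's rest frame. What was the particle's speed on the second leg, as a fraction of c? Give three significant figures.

β = 0.920

Leg 1: γ = 1/√(1 − 0.810²) = 1/√0.3439 = 1.705; τ_1 = 150.1/1.705 = 88.02 μs.
Leg 2: speed unknown; τ_2 = 153.7/γ_2.
Total proper time: 88.02 + τ_2 = 148.3, so τ_2 = 148.3 − 88.02 = 60.28 μs.
γ_2 = 153.7/60.28 = 2.550; β = √(1 − 1/γ²) = √0.8462.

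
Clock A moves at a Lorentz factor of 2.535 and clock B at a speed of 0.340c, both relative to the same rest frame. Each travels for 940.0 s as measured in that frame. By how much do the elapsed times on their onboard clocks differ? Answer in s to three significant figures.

A: γ = 2.535; τ_A = 940.0/2.535 = 370.8 s.
B: γ = 1/√(1 − 0.340²) = 1/√0.8844 = 1.063; τ_B = 940.0/1.063 = 884.0 s.

|τ_A − τ_B| = 513 s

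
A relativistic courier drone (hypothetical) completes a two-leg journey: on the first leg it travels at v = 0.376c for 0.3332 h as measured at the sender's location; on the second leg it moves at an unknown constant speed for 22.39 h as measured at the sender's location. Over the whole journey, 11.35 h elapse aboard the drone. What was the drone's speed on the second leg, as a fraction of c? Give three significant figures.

Leg 1: γ = 1/√(1 − 0.376²) = 1/√0.8586 = 1.079; τ_1 = 0.3332/1.079 = 0.3087 h.
Leg 2: speed unknown; τ_2 = 22.39/γ_2.
Total proper time: 0.3087 + τ_2 = 11.35, so τ_2 = 11.35 − 0.3087 = 11.04 h.
γ_2 = 22.39/11.04 = 2.028; β = √(1 − 1/γ²) = √0.7568.

β = 0.870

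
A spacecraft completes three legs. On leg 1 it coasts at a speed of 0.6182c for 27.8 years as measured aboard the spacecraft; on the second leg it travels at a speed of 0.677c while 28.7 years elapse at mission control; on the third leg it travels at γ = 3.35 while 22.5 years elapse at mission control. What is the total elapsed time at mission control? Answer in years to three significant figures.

Leg 1: γ = 1/√(1 − 0.6182²) = 1/√0.6178 = 1.272; Δt_1 = 1.272 × 27.8 = 35.37 years.
Leg 2: 28.7 years is already measured at mission control.
Leg 3: 22.5 years is already measured at mission control.
Total: 35.37 + 28.70 + 22.50 years.

Δt = 86.6 years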